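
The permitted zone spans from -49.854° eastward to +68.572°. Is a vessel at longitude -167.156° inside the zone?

No

Band width going east from -49.854° to +68.572°: ((68.572 − -49.854) mod 360) = 118.426°.
Offset of -167.156° east of the west edge: ((-167.156 − -49.854) mod 360) = 242.698°.
242.698° > 118.426° ⇒ outside.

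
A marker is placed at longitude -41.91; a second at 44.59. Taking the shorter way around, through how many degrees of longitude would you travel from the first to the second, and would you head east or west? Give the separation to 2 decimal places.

Raw difference: 44.59 − -41.91 = 86.5°.
Normalise into (−180°, 180°]: 86.5° stays 86.5°.
Positive ⇒ the second point lies to the east; separation 86.50°.

86.50° east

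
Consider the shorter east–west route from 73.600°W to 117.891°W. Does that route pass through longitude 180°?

No

Signed shortest Δλ = ((-117.891 − -73.600 + 180) mod 360) − 180 = -44.291°.
Going west by 44.291° from -73.600° reaches -117.891° without touching 180°.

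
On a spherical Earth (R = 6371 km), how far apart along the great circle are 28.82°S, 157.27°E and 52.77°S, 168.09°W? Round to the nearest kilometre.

Δλ = -168.09 − 157.27 = -325.36°; wrapped into (−180°, 180°]: 34.64°.
Δφ = -52.77 − -28.82 = -23.95°.
a = sin²(Δφ/2) + cos φ₁ · cos φ₂ · sin²(Δλ/2) = 0.090031.
c = 2·atan2(√a, √(1−a)) = 0.60949 rad → d = 6371·c ≈ 3883.08 km.

3883 km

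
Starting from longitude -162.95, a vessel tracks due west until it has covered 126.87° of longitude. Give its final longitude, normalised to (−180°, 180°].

+70.18°

Start at -162.95°; shift −126.87° → -289.82°.
-289.82° lies outside (−180°, 180°]; add 360° → +70.18°.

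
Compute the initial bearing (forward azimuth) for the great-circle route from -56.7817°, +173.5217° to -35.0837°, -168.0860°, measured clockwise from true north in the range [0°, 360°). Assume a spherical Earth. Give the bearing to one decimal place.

Δλ = -168.0860 − 173.5217 = -341.6077°; wrapped into (−180°, 180°]: 18.3923°.
θ = atan2( sin Δλ · cos φ₂ , cos φ₁ · sin φ₂ − sin φ₁ · cos φ₂ · cos Δλ )
  = atan2(0.25820, 0.33474) = 37.644° → normalised to [0°, 360°): 37.644°.

37.6°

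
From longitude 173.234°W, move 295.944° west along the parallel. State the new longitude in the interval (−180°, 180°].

109.178°W

Start at -173.234°; shift −295.944° → -469.178°.
-469.178° lies outside (−180°, 180°]; add 360° → -109.178°.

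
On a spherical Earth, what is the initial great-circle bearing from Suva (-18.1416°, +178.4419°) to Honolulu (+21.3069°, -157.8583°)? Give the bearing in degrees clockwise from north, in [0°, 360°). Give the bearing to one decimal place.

31.5°

Δλ = -157.8583 − 178.4419 = -336.3002°; wrapped into (−180°, 180°]: 23.6998°.
θ = atan2( sin Δλ · cos φ₂ , cos φ₁ · sin φ₂ − sin φ₁ · cos φ₂ · cos Δλ )
  = atan2(0.37447, 0.61092) = 31.507° → normalised to [0°, 360°): 31.507°.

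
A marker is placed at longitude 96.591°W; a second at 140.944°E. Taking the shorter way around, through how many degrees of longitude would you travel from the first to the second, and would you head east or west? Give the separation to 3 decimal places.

Raw difference: 140.944 − -96.591 = 237.535°.
Normalise into (−180°, 180°]: 237.535° − 360° = -122.465°.
Negative ⇒ the second point lies to the west; separation 122.465°.

122.465° west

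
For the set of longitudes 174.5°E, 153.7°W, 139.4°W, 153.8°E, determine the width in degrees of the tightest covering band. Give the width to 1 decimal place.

Sort the longitudes: -153.7°, -139.4°, +153.8°, +174.5°.
Eastward gaps between consecutive values (wrapping around): 14.3°, 293.2°, 20.7°, 31.8°.
Largest gap = 293.2° ⇒ minimal covering band is its complement: 360° − 293.2° = 66.8°.
Band runs from +153.8° eastward to -139.4°, crossing the antimeridian.

66.8°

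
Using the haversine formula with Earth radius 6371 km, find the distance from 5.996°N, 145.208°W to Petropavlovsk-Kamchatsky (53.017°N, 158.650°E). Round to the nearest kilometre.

Δλ = 158.650 − -145.208 = 303.858°; wrapped into (−180°, 180°]: -56.142°.
Δφ = 53.017 − 5.996 = 47.021°.
a = sin²(Δφ/2) + cos φ₁ · cos φ₂ · sin²(Δλ/2) = 0.291615.
c = 2·atan2(√a, √(1−a)) = 1.14091 rad → d = 6371·c ≈ 7268.71 km.

7269 km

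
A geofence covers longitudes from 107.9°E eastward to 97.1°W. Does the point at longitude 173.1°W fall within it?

Yes

Band width going east from +107.9° to -97.1°: ((-97.1 − 107.9) mod 360) = 155.0°.
Offset of -173.1° east of the west edge: ((-173.1 − 107.9) mod 360) = 79.0°.
79.0° ≤ 155.0° ⇒ inside.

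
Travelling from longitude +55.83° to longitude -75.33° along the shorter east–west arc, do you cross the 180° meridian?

No

Signed shortest Δλ = ((-75.33 − 55.83 + 180) mod 360) − 180 = -131.16°.
Going west by 131.16° from +55.83° reaches -75.33° without touching 180°.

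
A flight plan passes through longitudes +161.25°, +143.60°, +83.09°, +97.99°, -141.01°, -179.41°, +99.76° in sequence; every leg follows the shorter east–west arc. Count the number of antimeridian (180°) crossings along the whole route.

Leg 1: +161.25° → +143.60°, shortest Δλ = -17.65° (west) — does not cross 180°.
Leg 2: +143.60° → +83.09°, shortest Δλ = -60.51° (west) — does not cross 180°.
Leg 3: +83.09° → +97.99°, shortest Δλ = 14.9° (east) — does not cross 180°.
Leg 4: +97.99° → -141.01°, shortest Δλ = 121.0° (east) — crosses 180°.
Leg 5: -141.01° → -179.41°, shortest Δλ = -38.4° (west) — does not cross 180°.
Leg 6: -179.41° → +99.76°, shortest Δλ = -80.83° (west) — crosses 180°.
Total crossings: 2.

2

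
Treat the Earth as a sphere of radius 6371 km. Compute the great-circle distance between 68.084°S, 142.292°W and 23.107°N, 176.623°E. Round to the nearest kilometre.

10680 km

Δλ = 176.623 − -142.292 = 318.915°; wrapped into (−180°, 180°]: -41.085°.
Δφ = 23.107 − -68.084 = 91.191°.
a = sin²(Δφ/2) + cos φ₁ · cos φ₂ · sin²(Δλ/2) = 0.552664.
c = 2·atan2(√a, √(1−a)) = 1.67632 rad → d = 6371·c ≈ 10679.84 km.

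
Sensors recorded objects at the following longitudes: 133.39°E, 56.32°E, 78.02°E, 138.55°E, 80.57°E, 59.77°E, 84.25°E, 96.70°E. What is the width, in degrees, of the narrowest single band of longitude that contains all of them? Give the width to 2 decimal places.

82.23°

Sort the longitudes: +56.32°, +59.77°, +78.02°, +80.57°, +84.25°, +96.70°, +133.39°, +138.55°.
Eastward gaps between consecutive values (wrapping around): 3.45°, 18.25°, 2.55°, 3.68°, 12.45°, 36.69°, 5.16°, 277.77°.
Largest gap = 277.77° ⇒ minimal covering band is its complement: 360° − 277.77° = 82.23°.
Band runs from +56.32° eastward to +138.55°.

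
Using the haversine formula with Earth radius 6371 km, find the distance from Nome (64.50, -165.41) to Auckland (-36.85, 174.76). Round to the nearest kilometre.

11403 km

Δλ = 174.76 − -165.41 = 340.17°; wrapped into (−180°, 180°]: -19.83°.
Δφ = -36.85 − 64.50 = -101.35°.
a = sin²(Δφ/2) + cos φ₁ · cos φ₂ · sin²(Δλ/2) = 0.608615.
c = 2·atan2(√a, √(1−a)) = 1.78977 rad → d = 6371·c ≈ 11402.63 km.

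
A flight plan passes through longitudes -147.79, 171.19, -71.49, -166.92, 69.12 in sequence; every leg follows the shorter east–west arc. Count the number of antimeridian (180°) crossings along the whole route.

Leg 1: -147.79° → +171.19°, shortest Δλ = -41.02° (west) — crosses 180°.
Leg 2: +171.19° → -71.49°, shortest Δλ = 117.32° (east) — crosses 180°.
Leg 3: -71.49° → -166.92°, shortest Δλ = -95.43° (west) — does not cross 180°.
Leg 4: -166.92° → +69.12°, shortest Δλ = -123.96° (west) — crosses 180°.
Total crossings: 3.

3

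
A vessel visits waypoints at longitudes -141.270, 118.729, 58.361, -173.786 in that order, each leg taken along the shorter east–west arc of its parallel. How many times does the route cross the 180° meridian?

2

Leg 1: -141.270° → +118.729°, shortest Δλ = -100.001° (west) — crosses 180°.
Leg 2: +118.729° → +58.361°, shortest Δλ = -60.368° (west) — does not cross 180°.
Leg 3: +58.361° → -173.786°, shortest Δλ = 127.853° (east) — crosses 180°.
Total crossings: 2.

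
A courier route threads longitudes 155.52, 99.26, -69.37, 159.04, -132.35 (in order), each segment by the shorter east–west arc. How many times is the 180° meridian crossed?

2

Leg 1: +155.52° → +99.26°, shortest Δλ = -56.26° (west) — does not cross 180°.
Leg 2: +99.26° → -69.37°, shortest Δλ = -168.63° (west) — does not cross 180°.
Leg 3: -69.37° → +159.04°, shortest Δλ = -131.59° (west) — crosses 180°.
Leg 4: +159.04° → -132.35°, shortest Δλ = 68.61° (east) — crosses 180°.
Total crossings: 2.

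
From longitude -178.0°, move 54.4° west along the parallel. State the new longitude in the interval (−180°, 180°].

+127.6°

Start at -178.0°; shift −54.4° → -232.4°.
-232.4° lies outside (−180°, 180°]; add 360° → +127.6°.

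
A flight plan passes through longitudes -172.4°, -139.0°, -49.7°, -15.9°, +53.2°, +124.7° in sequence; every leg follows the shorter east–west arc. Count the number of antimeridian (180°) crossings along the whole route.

Leg 1: -172.4° → -139.0°, shortest Δλ = 33.4° (east) — does not cross 180°.
Leg 2: -139.0° → -49.7°, shortest Δλ = 89.3° (east) — does not cross 180°.
Leg 3: -49.7° → -15.9°, shortest Δλ = 33.8° (east) — does not cross 180°.
Leg 4: -15.9° → +53.2°, shortest Δλ = 69.1° (east) — does not cross 180°.
Leg 5: +53.2° → +124.7°, shortest Δλ = 71.5° (east) — does not cross 180°.
Total crossings: 0.

0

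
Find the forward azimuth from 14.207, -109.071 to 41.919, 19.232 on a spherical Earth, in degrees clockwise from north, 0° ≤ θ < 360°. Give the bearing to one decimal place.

37.5°

Δλ = 19.232 − -109.071 = 128.303°.
θ = atan2( sin Δλ · cos φ₂ , cos φ₁ · sin φ₂ − sin φ₁ · cos φ₂ · cos Δλ )
  = atan2(0.58392, 0.76084) = 37.505° → normalised to [0°, 360°): 37.505°.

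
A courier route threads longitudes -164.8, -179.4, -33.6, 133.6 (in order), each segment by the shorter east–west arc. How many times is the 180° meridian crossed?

Leg 1: -164.8° → -179.4°, shortest Δλ = -14.6° (west) — does not cross 180°.
Leg 2: -179.4° → -33.6°, shortest Δλ = 145.8° (east) — does not cross 180°.
Leg 3: -33.6° → +133.6°, shortest Δλ = 167.2° (east) — does not cross 180°.
Total crossings: 0.

0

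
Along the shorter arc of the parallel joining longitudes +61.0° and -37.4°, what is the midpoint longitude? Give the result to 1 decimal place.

Signed shortest Δλ from +61.0° to -37.4° is -98.4°.
Midpoint longitude = +61.0° + (-98.4°)/2 = +61.0° − 49.2° = +11.8°.

+11.8°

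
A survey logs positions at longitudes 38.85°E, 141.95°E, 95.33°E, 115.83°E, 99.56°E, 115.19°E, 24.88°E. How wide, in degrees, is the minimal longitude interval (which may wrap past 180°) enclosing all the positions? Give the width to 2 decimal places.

Sort the longitudes: +24.88°, +38.85°, +95.33°, +99.56°, +115.19°, +115.83°, +141.95°.
Eastward gaps between consecutive values (wrapping around): 13.97°, 56.48°, 4.23°, 15.63°, 0.64°, 26.12°, 242.93°.
Largest gap = 242.93° ⇒ minimal covering band is its complement: 360° − 242.93° = 117.07°.
Band runs from +24.88° eastward to +141.95°.

117.07°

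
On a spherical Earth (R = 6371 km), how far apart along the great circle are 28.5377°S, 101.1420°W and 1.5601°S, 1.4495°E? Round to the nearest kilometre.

Δλ = 1.4495 − -101.1420 = 102.5915°.
Δφ = -1.5601 − -28.5377 = 26.9776°.
a = sin²(Δφ/2) + cos φ₁ · cos φ₂ · sin²(Δλ/2) = 0.589217.
c = 2·atan2(√a, √(1−a)) = 1.75019 rad → d = 6371·c ≈ 11150.47 km.

11150 km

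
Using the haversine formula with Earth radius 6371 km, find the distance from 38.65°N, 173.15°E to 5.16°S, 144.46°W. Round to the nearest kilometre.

6536 km

Δλ = -144.46 − 173.15 = -317.61°; wrapped into (−180°, 180°]: 42.39°.
Δφ = -5.16 − 38.65 = -43.81°.
a = sin²(Δφ/2) + cos φ₁ · cos φ₂ · sin²(Δλ/2) = 0.240851.
c = 2·atan2(√a, √(1−a)) = 1.02594 rad → d = 6371·c ≈ 6536.24 km.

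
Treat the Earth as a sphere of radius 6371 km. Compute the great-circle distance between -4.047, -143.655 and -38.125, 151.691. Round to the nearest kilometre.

Δλ = 151.691 − -143.655 = 295.346°; wrapped into (−180°, 180°]: -64.654°.
Δφ = -38.125 − -4.047 = -34.078°.
a = sin²(Δφ/2) + cos φ₁ · cos φ₂ · sin²(Δλ/2) = 0.310255.
c = 2·atan2(√a, √(1−a)) = 1.18155 rad → d = 6371·c ≈ 7527.66 km.

7528 km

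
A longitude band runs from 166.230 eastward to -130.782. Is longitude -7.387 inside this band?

Band width going east from +166.230° to -130.782°: ((-130.782 − 166.230) mod 360) = 62.988°.
Offset of -7.387° east of the west edge: ((-7.387 − 166.230) mod 360) = 186.383°.
186.383° > 62.988° ⇒ outside.

No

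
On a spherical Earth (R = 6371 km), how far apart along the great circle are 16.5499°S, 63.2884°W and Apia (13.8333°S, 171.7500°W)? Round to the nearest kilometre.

11464 km

Δλ = -171.7500 − -63.2884 = -108.4616°.
Δφ = -13.8333 − -16.5499 = 2.7166°.
a = sin²(Δφ/2) + cos φ₁ · cos φ₂ · sin²(Δλ/2) = 0.613319.
c = 2·atan2(√a, √(1−a)) = 1.79942 rad → d = 6371·c ≈ 11464.11 km.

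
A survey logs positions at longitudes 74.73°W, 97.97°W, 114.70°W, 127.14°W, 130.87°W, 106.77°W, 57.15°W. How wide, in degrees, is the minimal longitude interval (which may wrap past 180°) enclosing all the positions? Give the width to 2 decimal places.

Sort the longitudes: -130.87°, -127.14°, -114.70°, -106.77°, -97.97°, -74.73°, -57.15°.
Eastward gaps between consecutive values (wrapping around): 3.73°, 12.44°, 7.93°, 8.80°, 23.24°, 17.58°, 286.28°.
Largest gap = 286.28° ⇒ minimal covering band is its complement: 360° − 286.28° = 73.72°.
Band runs from -130.87° eastward to -57.15°.

73.72°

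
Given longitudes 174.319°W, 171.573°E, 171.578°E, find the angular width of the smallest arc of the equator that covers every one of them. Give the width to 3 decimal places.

14.108°

Sort the longitudes: -174.319°, +171.573°, +171.578°.
Eastward gaps between consecutive values (wrapping around): 345.892°, 0.005°, 14.103°.
Largest gap = 345.892° ⇒ minimal covering band is its complement: 360° − 345.892° = 14.108°.
Band runs from +171.573° eastward to -174.319°, crossing the antimeridian.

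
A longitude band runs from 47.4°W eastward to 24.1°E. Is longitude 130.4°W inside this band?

No

Band width going east from -47.4° to +24.1°: ((24.1 − -47.4) mod 360) = 71.5°.
Offset of -130.4° east of the west edge: ((-130.4 − -47.4) mod 360) = 277.0°.
277.0° > 71.5° ⇒ outside.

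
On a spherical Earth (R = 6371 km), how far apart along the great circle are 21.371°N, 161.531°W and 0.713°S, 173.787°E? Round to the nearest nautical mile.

1963 nmi

Δλ = 173.787 − -161.531 = 335.318°; wrapped into (−180°, 180°]: -24.682°.
Δφ = -0.713 − 21.371 = -22.084°.
a = sin²(Δφ/2) + cos φ₁ · cos φ₂ · sin²(Δλ/2) = 0.079219.
c = 2·atan2(√a, √(1−a)) = 0.57063 rad → d = 6371·c ≈ 3635.48 km ≈ 1963.00 nmi.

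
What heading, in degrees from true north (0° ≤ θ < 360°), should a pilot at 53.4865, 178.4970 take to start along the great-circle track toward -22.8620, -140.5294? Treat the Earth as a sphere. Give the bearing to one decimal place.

142.6°

Δλ = -140.5294 − 178.4970 = -319.0264°; wrapped into (−180°, 180°]: 40.9736°.
θ = atan2( sin Δλ · cos φ₂ , cos φ₁ · sin φ₂ − sin φ₁ · cos φ₂ · cos Δλ )
  = atan2(0.60420, -0.79032) = 142.602° → normalised to [0°, 360°): 142.602°.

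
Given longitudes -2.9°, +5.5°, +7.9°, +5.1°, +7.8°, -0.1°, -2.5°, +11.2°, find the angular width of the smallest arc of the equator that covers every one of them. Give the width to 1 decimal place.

Sort the longitudes: -2.9°, -2.5°, -0.1°, +5.1°, +5.5°, +7.8°, +7.9°, +11.2°.
Eastward gaps between consecutive values (wrapping around): 0.4°, 2.4°, 5.2°, 0.4°, 2.3°, 0.1°, 3.3°, 345.9°.
Largest gap = 345.9° ⇒ minimal covering band is its complement: 360° − 345.9° = 14.1°.
Band runs from -2.9° eastward to +11.2°.

14.1°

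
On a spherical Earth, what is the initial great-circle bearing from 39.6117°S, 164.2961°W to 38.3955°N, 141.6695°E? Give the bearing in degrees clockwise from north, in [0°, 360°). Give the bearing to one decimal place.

320.6°

Δλ = 141.6695 − -164.2961 = 305.9656°; wrapped into (−180°, 180°]: -54.0344°.
θ = atan2( sin Δλ · cos φ₂ , cos φ₁ · sin φ₂ − sin φ₁ · cos φ₂ · cos Δλ )
  = atan2(-0.63434, 0.77195) = -39.411° → normalised to [0°, 360°): 320.589°.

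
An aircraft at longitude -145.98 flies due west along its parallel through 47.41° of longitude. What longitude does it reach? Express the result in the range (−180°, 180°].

Start at -145.98°; shift −47.41° → -193.39°.
-193.39° lies outside (−180°, 180°]; add 360° → +166.61°.

+166.61°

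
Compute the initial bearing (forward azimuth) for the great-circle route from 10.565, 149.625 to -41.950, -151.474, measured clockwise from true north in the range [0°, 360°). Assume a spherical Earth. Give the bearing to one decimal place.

138.8°

Δλ = -151.474 − 149.625 = -301.099°; wrapped into (−180°, 180°]: 58.901°.
θ = atan2( sin Δλ · cos φ₂ , cos φ₁ · sin φ₂ − sin φ₁ · cos φ₂ · cos Δλ )
  = atan2(0.63684, -0.72758) = 138.805° → normalised to [0°, 360°): 138.805°.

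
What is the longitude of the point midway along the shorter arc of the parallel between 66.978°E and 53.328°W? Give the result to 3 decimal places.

6.825°E

Signed shortest Δλ from +66.978° to -53.328° is -120.306°.
Midpoint longitude = +66.978° + (-120.306°)/2 = +66.978° − 60.153° = +6.825°.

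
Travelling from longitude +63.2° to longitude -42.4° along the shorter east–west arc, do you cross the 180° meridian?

No

Signed shortest Δλ = ((-42.4 − 63.2 + 180) mod 360) − 180 = -105.6°.
Going west by 105.6° from +63.2° reaches -42.4° without touching 180°.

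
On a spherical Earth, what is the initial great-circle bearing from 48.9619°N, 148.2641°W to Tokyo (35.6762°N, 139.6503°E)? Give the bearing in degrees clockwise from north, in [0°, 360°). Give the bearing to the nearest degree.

Δλ = 139.6503 − -148.2641 = 287.9144°; wrapped into (−180°, 180°]: -72.0856°.
θ = atan2( sin Δλ · cos φ₂ , cos φ₁ · sin φ₂ − sin φ₁ · cos φ₂ · cos Δλ )
  = atan2(-0.77294, 0.19444) = -75.880° → normalised to [0°, 360°): 284.120°.

284°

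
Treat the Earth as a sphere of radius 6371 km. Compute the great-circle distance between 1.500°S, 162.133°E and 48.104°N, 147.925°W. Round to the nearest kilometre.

Δλ = -147.925 − 162.133 = -310.058°; wrapped into (−180°, 180°]: 49.942°.
Δφ = 48.104 − -1.500 = 49.604°.
a = sin²(Δφ/2) + cos φ₁ · cos φ₂ · sin²(Δλ/2) = 0.294937.
c = 2·atan2(√a, √(1−a)) = 1.14820 rad → d = 6371·c ≈ 7315.21 km.

7315 km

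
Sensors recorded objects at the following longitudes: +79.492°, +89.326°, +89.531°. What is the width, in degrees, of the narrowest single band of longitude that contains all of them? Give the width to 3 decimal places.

Sort the longitudes: +79.492°, +89.326°, +89.531°.
Eastward gaps between consecutive values (wrapping around): 9.834°, 0.205°, 349.961°.
Largest gap = 349.961° ⇒ minimal covering band is its complement: 360° − 349.961° = 10.039°.
Band runs from +79.492° eastward to +89.531°.

10.039°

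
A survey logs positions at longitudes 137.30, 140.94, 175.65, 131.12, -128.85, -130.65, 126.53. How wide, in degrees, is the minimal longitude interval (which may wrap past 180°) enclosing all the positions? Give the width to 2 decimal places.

104.62°

Sort the longitudes: -130.65°, -128.85°, +126.53°, +131.12°, +137.30°, +140.94°, +175.65°.
Eastward gaps between consecutive values (wrapping around): 1.80°, 255.38°, 4.59°, 6.18°, 3.64°, 34.71°, 53.70°.
Largest gap = 255.38° ⇒ minimal covering band is its complement: 360° − 255.38° = 104.62°.
Band runs from +126.53° eastward to -128.85°, crossing the antimeridian.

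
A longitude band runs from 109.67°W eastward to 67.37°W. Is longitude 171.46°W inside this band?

Band width going east from -109.67° to -67.37°: ((-67.37 − -109.67) mod 360) = 42.30°.
Offset of -171.46° east of the west edge: ((-171.46 − -109.67) mod 360) = 298.21°.
298.21° > 42.30° ⇒ outside.

No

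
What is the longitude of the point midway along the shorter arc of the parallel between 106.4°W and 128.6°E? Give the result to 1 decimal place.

168.9°W

Signed shortest Δλ from -106.4° to +128.6° is -125.0°.
Midpoint longitude = -106.4° + (-125.0°)/2 = -106.4° − 62.5° = -168.9°.
(The naïve average (-106.4 + +128.6)/2 = 11.1° is on the wrong side of the globe.)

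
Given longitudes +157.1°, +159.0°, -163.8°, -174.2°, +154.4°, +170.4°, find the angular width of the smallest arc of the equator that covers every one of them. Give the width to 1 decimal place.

41.8°

Sort the longitudes: -174.2°, -163.8°, +154.4°, +157.1°, +159.0°, +170.4°.
Eastward gaps between consecutive values (wrapping around): 10.4°, 318.2°, 2.7°, 1.9°, 11.4°, 15.4°.
Largest gap = 318.2° ⇒ minimal covering band is its complement: 360° − 318.2° = 41.8°.
Band runs from +154.4° eastward to -163.8°, crossing the antimeridian.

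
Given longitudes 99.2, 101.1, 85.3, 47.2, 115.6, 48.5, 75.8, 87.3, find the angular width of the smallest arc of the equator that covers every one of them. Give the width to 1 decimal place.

Sort the longitudes: +47.2°, +48.5°, +75.8°, +85.3°, +87.3°, +99.2°, +101.1°, +115.6°.
Eastward gaps between consecutive values (wrapping around): 1.3°, 27.3°, 9.5°, 2.0°, 11.9°, 1.9°, 14.5°, 291.6°.
Largest gap = 291.6° ⇒ minimal covering band is its complement: 360° − 291.6° = 68.4°.
Band runs from +47.2° eastward to +115.6°.

68.4°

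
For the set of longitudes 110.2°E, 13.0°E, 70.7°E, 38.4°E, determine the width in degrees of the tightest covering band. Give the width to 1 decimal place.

Sort the longitudes: +13.0°, +38.4°, +70.7°, +110.2°.
Eastward gaps between consecutive values (wrapping around): 25.4°, 32.3°, 39.5°, 262.8°.
Largest gap = 262.8° ⇒ minimal covering band is its complement: 360° − 262.8° = 97.2°.
Band runs from +13.0° eastward to +110.2°.

97.2°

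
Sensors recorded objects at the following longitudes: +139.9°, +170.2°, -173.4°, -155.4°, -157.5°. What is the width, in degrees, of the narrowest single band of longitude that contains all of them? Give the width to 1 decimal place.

Sort the longitudes: -173.4°, -157.5°, -155.4°, +139.9°, +170.2°.
Eastward gaps between consecutive values (wrapping around): 15.9°, 2.1°, 295.3°, 30.3°, 16.4°.
Largest gap = 295.3° ⇒ minimal covering band is its complement: 360° − 295.3° = 64.7°.
Band runs from +139.9° eastward to -155.4°, crossing the antimeridian.

64.7°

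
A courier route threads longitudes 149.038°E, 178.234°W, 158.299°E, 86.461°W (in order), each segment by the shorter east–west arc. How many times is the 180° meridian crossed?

Leg 1: +149.038° → -178.234°, shortest Δλ = 32.728° (east) — crosses 180°.
Leg 2: -178.234° → +158.299°, shortest Δλ = -23.467° (west) — crosses 180°.
Leg 3: +158.299° → -86.461°, shortest Δλ = 115.24° (east) — crosses 180°.
Total crossings: 3.

3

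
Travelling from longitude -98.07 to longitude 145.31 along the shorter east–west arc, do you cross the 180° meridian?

Yes

Naïve |145.31 − -98.07| = 243.38° > 180°, so the shorter arc goes the other way round — across 180°.
Signed shortest Δλ = ((145.31 − -98.07 + 180) mod 360) − 180 = -116.62°.
Going west by 116.62° from -98.07° passes through 180° before reaching +145.31°.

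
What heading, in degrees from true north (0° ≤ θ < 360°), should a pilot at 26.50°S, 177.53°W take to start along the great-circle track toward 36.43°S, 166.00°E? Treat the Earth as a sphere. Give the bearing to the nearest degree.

Δλ = 166.00 − -177.53 = 343.53°; wrapped into (−180°, 180°]: -16.47°.
θ = atan2( sin Δλ · cos φ₂ , cos φ₁ · sin φ₂ − sin φ₁ · cos φ₂ · cos Δλ )
  = atan2(-0.22811, -0.18718) = -129.371° → normalised to [0°, 360°): 230.629°.

231°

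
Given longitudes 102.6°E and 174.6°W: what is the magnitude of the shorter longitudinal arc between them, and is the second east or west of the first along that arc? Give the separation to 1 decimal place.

82.8° east

Raw difference: -174.6 − 102.6 = -277.2°.
Normalise into (−180°, 180°]: -277.2° + 360° = 82.8°.
Positive ⇒ the second point lies to the east; separation 82.8°.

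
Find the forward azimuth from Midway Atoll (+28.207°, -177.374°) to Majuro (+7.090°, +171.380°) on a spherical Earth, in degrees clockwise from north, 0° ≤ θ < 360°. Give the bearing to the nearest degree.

Δλ = 171.380 − -177.374 = 348.754°; wrapped into (−180°, 180°]: -11.246°.
θ = atan2( sin Δλ · cos φ₂ , cos φ₁ · sin φ₂ − sin φ₁ · cos φ₂ · cos Δλ )
  = atan2(-0.19353, -0.35127) = -151.147° → normalised to [0°, 360°): 208.853°.

209°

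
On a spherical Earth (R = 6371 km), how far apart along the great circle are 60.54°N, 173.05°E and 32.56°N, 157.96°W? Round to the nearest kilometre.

3756 km

Δλ = -157.96 − 173.05 = -331.01°; wrapped into (−180°, 180°]: 28.99°.
Δφ = 32.56 − 60.54 = -27.98°.
a = sin²(Δφ/2) + cos φ₁ · cos φ₂ · sin²(Δλ/2) = 0.084413.
c = 2·atan2(√a, √(1−a)) = 0.58958 rad → d = 6371·c ≈ 3756.21 km.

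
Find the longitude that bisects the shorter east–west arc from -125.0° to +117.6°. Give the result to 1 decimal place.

Signed shortest Δλ from -125.0° to +117.6° is -117.4°.
Midpoint longitude = -125.0° + (-117.4°)/2 = -125.0° − 58.7° = -183.7°.
Normalise into (−180°, 180°]: +176.3°.
(The naïve average (-125.0 + +117.6)/2 = -3.7° is on the wrong side of the globe.)

+176.3°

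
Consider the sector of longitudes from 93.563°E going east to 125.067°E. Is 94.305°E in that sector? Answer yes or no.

Band width going east from +93.563° to +125.067°: ((125.067 − 93.563) mod 360) = 31.504°.
Offset of +94.305° east of the west edge: ((94.305 − 93.563) mod 360) = 0.742°.
0.742° ≤ 31.504° ⇒ inside.

Yes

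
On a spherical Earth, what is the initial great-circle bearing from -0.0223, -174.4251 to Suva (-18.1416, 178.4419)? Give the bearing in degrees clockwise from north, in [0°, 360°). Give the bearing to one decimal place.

200.8°

Δλ = 178.4419 − -174.4251 = 352.8670°; wrapped into (−180°, 180°]: -7.1330°.
θ = atan2( sin Δλ · cos φ₂ , cos φ₁ · sin φ₂ − sin φ₁ · cos φ₂ · cos Δλ )
  = atan2(-0.11800, -0.31100) = -159.222° → normalised to [0°, 360°): 200.778°.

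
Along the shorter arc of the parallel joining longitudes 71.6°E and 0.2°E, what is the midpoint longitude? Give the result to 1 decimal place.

Signed shortest Δλ from +71.6° to +0.2° is -71.4°.
Midpoint longitude = +71.6° + (-71.4°)/2 = +71.6° − 35.7° = +35.9°.

35.9°E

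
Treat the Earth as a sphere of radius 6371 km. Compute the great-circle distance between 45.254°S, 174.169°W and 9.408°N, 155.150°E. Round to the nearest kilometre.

6809 km

Δλ = 155.150 − -174.169 = 329.319°; wrapped into (−180°, 180°]: -30.681°.
Δφ = 9.408 − -45.254 = 54.662°.
a = sin²(Δφ/2) + cos φ₁ · cos φ₂ · sin²(Δλ/2) = 0.259408.
c = 2·atan2(√a, √(1−a)) = 1.06879 rad → d = 6371·c ≈ 6809.27 km.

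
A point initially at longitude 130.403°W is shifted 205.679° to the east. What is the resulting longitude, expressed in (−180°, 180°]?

75.276°E

Start at -130.403°; shift +205.679° → +75.276°.
+75.276° already lies in (−180°, 180°].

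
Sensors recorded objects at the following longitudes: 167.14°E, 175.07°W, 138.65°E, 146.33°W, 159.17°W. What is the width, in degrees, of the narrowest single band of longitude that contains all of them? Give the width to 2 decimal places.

Sort the longitudes: -175.07°, -159.17°, -146.33°, +138.65°, +167.14°.
Eastward gaps between consecutive values (wrapping around): 15.90°, 12.84°, 284.98°, 28.49°, 17.79°.
Largest gap = 284.98° ⇒ minimal covering band is its complement: 360° − 284.98° = 75.02°.
Band runs from +138.65° eastward to -146.33°, crossing the antimeridian.

75.02°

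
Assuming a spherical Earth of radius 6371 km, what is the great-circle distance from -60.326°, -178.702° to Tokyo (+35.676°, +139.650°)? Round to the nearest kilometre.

11331 km

Δλ = 139.650 − -178.702 = 318.352°; wrapped into (−180°, 180°]: -41.648°.
Δφ = 35.676 − -60.326 = 96.002°.
a = sin²(Δφ/2) + cos φ₁ · cos φ₂ · sin²(Δλ/2) = 0.603106.
c = 2·atan2(√a, √(1−a)) = 1.77850 rad → d = 6371·c ≈ 11330.81 km.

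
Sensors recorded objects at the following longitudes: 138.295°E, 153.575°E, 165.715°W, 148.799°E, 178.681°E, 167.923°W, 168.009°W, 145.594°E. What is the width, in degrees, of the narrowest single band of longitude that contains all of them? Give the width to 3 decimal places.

Sort the longitudes: -168.009°, -167.923°, -165.715°, +138.295°, +145.594°, +148.799°, +153.575°, +178.681°.
Eastward gaps between consecutive values (wrapping around): 0.086°, 2.208°, 304.010°, 7.299°, 3.205°, 4.776°, 25.106°, 13.310°.
Largest gap = 304.010° ⇒ minimal covering band is its complement: 360° − 304.010° = 55.990°.
Band runs from +138.295° eastward to -165.715°, crossing the antimeridian.

55.990°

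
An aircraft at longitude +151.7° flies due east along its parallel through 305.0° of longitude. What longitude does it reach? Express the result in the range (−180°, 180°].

+96.7°

Start at +151.7°; shift +305.0° → +456.7°.
+456.7° lies outside (−180°, 180°]; subtract 360° → +96.7°.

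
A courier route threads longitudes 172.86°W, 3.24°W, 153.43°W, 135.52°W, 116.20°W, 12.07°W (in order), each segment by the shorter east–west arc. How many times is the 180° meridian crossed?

0

Leg 1: -172.86° → -3.24°, shortest Δλ = 169.62° (east) — does not cross 180°.
Leg 2: -3.24° → -153.43°, shortest Δλ = -150.19° (west) — does not cross 180°.
Leg 3: -153.43° → -135.52°, shortest Δλ = 17.91° (east) — does not cross 180°.
Leg 4: -135.52° → -116.20°, shortest Δλ = 19.32° (east) — does not cross 180°.
Leg 5: -116.20° → -12.07°, shortest Δλ = 104.13° (east) — does not cross 180°.
Total crossings: 0.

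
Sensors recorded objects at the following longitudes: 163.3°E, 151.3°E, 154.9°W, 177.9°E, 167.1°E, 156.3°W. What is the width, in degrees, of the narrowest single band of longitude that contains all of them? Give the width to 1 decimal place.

53.8°

Sort the longitudes: -156.3°, -154.9°, +151.3°, +163.3°, +167.1°, +177.9°.
Eastward gaps between consecutive values (wrapping around): 1.4°, 306.2°, 12.0°, 3.8°, 10.8°, 25.8°.
Largest gap = 306.2° ⇒ minimal covering band is its complement: 360° − 306.2° = 53.8°.
Band runs from +151.3° eastward to -154.9°, crossing the antimeridian.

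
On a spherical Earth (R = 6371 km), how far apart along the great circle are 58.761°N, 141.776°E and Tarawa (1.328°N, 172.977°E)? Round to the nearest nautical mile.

Δλ = 172.977 − 141.776 = 31.201°.
Δφ = 1.328 − 58.761 = -57.433°.
a = sin²(Δφ/2) + cos φ₁ · cos φ₂ · sin²(Δλ/2) = 0.268354.
c = 2·atan2(√a, √(1−a)) = 1.08909 rad → d = 6371·c ≈ 6938.60 km ≈ 3746.54 nmi.

3747 nmi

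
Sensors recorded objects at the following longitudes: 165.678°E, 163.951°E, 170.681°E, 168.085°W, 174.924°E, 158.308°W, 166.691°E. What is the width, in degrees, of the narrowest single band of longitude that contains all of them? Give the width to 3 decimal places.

37.741°

Sort the longitudes: -168.085°, -158.308°, +163.951°, +165.678°, +166.691°, +170.681°, +174.924°.
Eastward gaps between consecutive values (wrapping around): 9.777°, 322.259°, 1.727°, 1.013°, 3.990°, 4.243°, 16.991°.
Largest gap = 322.259° ⇒ minimal covering band is its complement: 360° − 322.259° = 37.741°.
Band runs from +163.951° eastward to -158.308°, crossing the antimeridian.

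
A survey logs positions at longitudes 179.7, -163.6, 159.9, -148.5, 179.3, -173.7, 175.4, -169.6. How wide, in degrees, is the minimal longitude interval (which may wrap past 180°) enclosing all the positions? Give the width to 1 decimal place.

Sort the longitudes: -173.7°, -169.6°, -163.6°, -148.5°, +159.9°, +175.4°, +179.3°, +179.7°.
Eastward gaps between consecutive values (wrapping around): 4.1°, 6.0°, 15.1°, 308.4°, 15.5°, 3.9°, 0.4°, 6.6°.
Largest gap = 308.4° ⇒ minimal covering band is its complement: 360° − 308.4° = 51.6°.
Band runs from +159.9° eastward to -148.5°, crossing the antimeridian.

51.6°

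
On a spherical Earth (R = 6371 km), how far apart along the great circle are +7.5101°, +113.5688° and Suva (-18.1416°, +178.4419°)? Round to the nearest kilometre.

7666 km

Δλ = 178.4419 − 113.5688 = 64.8731°.
Δφ = -18.1416 − 7.5101 = -25.6517°.
a = sin²(Δφ/2) + cos φ₁ · cos φ₂ · sin²(Δλ/2) = 0.320320.
c = 2·atan2(√a, √(1−a)) = 1.20322 rad → d = 6371·c ≈ 7665.68 km.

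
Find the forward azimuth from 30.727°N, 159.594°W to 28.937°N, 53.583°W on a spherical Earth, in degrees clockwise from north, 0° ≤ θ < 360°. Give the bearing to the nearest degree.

57°

Δλ = -53.583 − -159.594 = 106.011°.
θ = atan2( sin Δλ · cos φ₂ , cos φ₁ · sin φ₂ − sin φ₁ · cos φ₂ · cos Δλ )
  = atan2(0.84120, 0.53926) = 57.338° → normalised to [0°, 360°): 57.338°.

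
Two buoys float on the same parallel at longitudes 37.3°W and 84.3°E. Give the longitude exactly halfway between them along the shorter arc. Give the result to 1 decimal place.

Signed shortest Δλ from -37.3° to +84.3° is +121.6°.
Midpoint longitude = -37.3° + (+121.6°)/2 = -37.3° + 60.8° = +23.5°.

23.5°E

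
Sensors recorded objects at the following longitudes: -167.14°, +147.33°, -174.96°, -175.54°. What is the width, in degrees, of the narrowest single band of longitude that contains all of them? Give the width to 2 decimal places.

Sort the longitudes: -175.54°, -174.96°, -167.14°, +147.33°.
Eastward gaps between consecutive values (wrapping around): 0.58°, 7.82°, 314.47°, 37.13°.
Largest gap = 314.47° ⇒ minimal covering band is its complement: 360° − 314.47° = 45.53°.
Band runs from +147.33° eastward to -167.14°, crossing the antimeridian.

45.53°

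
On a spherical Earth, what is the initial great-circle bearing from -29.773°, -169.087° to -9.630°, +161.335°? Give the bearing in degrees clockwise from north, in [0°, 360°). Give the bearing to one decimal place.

300.0°

Δλ = 161.335 − -169.087 = 330.422°; wrapped into (−180°, 180°]: -29.578°.
θ = atan2( sin Δλ · cos φ₂ , cos φ₁ · sin φ₂ − sin φ₁ · cos φ₂ · cos Δλ )
  = atan2(-0.48665, 0.28057) = -60.036° → normalised to [0°, 360°): 299.964°.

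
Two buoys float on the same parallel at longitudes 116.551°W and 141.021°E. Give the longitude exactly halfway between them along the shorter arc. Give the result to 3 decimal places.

167.765°W

Signed shortest Δλ from -116.551° to +141.021° is -102.428°.
Midpoint longitude = -116.551° + (-102.428°)/2 = -116.551° − 51.214° = -167.765°.
(The naïve average (-116.551 + +141.021)/2 = 12.235° is on the wrong side of the globe.)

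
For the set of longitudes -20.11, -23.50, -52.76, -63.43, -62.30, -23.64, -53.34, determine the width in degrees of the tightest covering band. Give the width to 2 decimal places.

Sort the longitudes: -63.43°, -62.30°, -53.34°, -52.76°, -23.64°, -23.50°, -20.11°.
Eastward gaps between consecutive values (wrapping around): 1.13°, 8.96°, 0.58°, 29.12°, 0.14°, 3.39°, 316.68°.
Largest gap = 316.68° ⇒ minimal covering band is its complement: 360° − 316.68° = 43.32°.
Band runs from -63.43° eastward to -20.11°.

43.32°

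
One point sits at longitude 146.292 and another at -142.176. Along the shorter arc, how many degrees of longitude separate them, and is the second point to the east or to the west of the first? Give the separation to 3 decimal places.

71.532° east

Raw difference: -142.176 − 146.292 = -288.468°.
Normalise into (−180°, 180°]: -288.468° + 360° = 71.532°.
Positive ⇒ the second point lies to the east; separation 71.532°.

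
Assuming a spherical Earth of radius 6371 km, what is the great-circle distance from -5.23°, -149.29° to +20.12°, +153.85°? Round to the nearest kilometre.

6819 km

Δλ = 153.85 − -149.29 = 303.14°; wrapped into (−180°, 180°]: -56.86°.
Δφ = 20.12 − -5.23 = 25.35°.
a = sin²(Δφ/2) + cos φ₁ · cos φ₂ · sin²(Δλ/2) = 0.260084.
c = 2·atan2(√a, √(1−a)) = 1.07033 rad → d = 6371·c ≈ 6819.09 km.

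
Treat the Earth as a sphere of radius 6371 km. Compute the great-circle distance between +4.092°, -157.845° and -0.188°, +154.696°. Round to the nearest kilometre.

5294 km

Δλ = 154.696 − -157.845 = 312.541°; wrapped into (−180°, 180°]: -47.459°.
Δφ = -0.188 − 4.092 = -4.280°.
a = sin²(Δφ/2) + cos φ₁ · cos φ₂ · sin²(Δλ/2) = 0.162922.
c = 2·atan2(√a, √(1−a)) = 0.83097 rad → d = 6371·c ≈ 5294.14 km.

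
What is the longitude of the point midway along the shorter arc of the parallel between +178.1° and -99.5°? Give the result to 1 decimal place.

Signed shortest Δλ from +178.1° to -99.5° is +82.4°.
Midpoint longitude = +178.1° + (+82.4°)/2 = +178.1° + 41.2° = +219.3°.
Normalise into (−180°, 180°]: -140.7°.
(The naïve average (+178.1 + -99.5)/2 = 39.3° is on the wrong side of the globe.)

-140.7°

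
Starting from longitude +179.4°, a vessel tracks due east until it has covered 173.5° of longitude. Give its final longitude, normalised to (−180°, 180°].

Start at +179.4°; shift +173.5° → +352.9°.
+352.9° lies outside (−180°, 180°]; subtract 360° → -7.1°.

-7.1°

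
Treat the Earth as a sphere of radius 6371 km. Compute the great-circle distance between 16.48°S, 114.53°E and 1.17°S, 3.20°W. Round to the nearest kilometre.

Δλ = -3.20 − 114.53 = -117.73°.
Δφ = -1.17 − -16.48 = 15.31°.
a = sin²(Δφ/2) + cos φ₁ · cos φ₂ · sin²(Δλ/2) = 0.720152.
c = 2·atan2(√a, √(1−a)) = 2.02673 rad → d = 6371·c ≈ 12912.33 km.

12912 km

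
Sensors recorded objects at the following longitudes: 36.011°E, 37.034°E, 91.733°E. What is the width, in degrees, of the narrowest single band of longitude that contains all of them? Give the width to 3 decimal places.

55.722°

Sort the longitudes: +36.011°, +37.034°, +91.733°.
Eastward gaps between consecutive values (wrapping around): 1.023°, 54.699°, 304.278°.
Largest gap = 304.278° ⇒ minimal covering band is its complement: 360° − 304.278° = 55.722°.
Band runs from +36.011° eastward to +91.733°.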